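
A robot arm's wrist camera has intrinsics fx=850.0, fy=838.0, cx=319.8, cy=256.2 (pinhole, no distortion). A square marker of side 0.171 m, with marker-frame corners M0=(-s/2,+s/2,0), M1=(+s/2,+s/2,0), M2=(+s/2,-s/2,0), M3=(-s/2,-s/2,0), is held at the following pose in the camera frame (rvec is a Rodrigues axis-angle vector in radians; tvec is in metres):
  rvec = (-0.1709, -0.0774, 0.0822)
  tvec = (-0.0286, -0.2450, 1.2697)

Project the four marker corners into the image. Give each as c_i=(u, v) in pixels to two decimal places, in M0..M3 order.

Intrinsics K: fx=850.0, fy=838.0, cx=319.8, cy=256.2
Marker side s = 0.171 m; corners in marker frame (Z=0):
  M0 = (-0.0855, +0.0855, 0)
  M1 = (+0.0855, +0.0855, 0)
  M2 = (+0.0855, -0.0855, 0)
  M3 = (-0.0855, -0.0855, 0)
rvec = (-0.1709, -0.0774, 0.0822), |rvec| = θ = 0.20483 rad = 11.736°
Rodrigues: sinθ=0.20340, 1−cosθ=0.02090; R = I + sinθ·[k]× + (1−cosθ)·[k]×²:
    [+0.99365 -0.07504 -0.08386]
    [+0.08822 +0.98208 +0.16654]
    [+0.06986 -0.17288 +0.98246]
t = (-0.0286, -0.2450, 1.2697) m
M0: Pc = R·M0+t = (-0.11997, -0.16857, +1.24895); u = 850.0·(-0.11997)/1.24895 + 319.8 = 238.1499, v = 838.0·(-0.16857)/1.24895 + 256.2 = 143.0922
M1: Pc = R·M1+t = (+0.04994, -0.15349, +1.26089); u = 850.0·(+0.04994)/1.26089 + 319.8 = 353.4668, v = 838.0·(-0.15349)/1.26089 + 256.2 = 154.1895
M2: Pc = R·M2+t = (+0.06277, -0.32143, +1.29045); u = 850.0·(+0.06277)/1.29045 + 319.8 = 361.1472, v = 838.0·(-0.32143)/1.29045 + 256.2 = 47.4716
M3: Pc = R·M3+t = (-0.10714, -0.33651, +1.27851); u = 850.0·(-0.10714)/1.27851 + 319.8 = 248.5684, v = 838.0·(-0.33651)/1.27851 + 256.2 = 35.6337

c0=(238.15, 143.09) c1=(353.47, 154.19) c2=(361.15, 47.47) c3=(248.57, 35.63)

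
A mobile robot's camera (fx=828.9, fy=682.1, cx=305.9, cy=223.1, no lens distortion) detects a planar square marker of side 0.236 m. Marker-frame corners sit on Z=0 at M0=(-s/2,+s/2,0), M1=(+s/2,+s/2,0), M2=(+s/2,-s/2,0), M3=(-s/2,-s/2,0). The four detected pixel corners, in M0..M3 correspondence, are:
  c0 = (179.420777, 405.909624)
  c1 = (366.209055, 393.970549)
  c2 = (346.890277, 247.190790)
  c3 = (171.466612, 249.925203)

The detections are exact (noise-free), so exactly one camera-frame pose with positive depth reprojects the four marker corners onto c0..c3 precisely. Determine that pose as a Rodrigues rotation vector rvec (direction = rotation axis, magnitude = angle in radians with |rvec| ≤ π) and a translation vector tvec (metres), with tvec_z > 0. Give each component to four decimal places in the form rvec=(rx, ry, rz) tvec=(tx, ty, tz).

Intrinsics K: fx=828.9, fy=682.1, cx=305.9, cy=223.1
Marker side s = 0.236 m; corners in marker frame (Z=0):
  M0 = (-0.1180, +0.1180, 0)
  M1 = (+0.1180, +0.1180, 0)
  M2 = (+0.1180, -0.1180, 0)
  M3 = (-0.1180, -0.1180, 0)
Detected image corners:
  c0 = (179.420777, 405.909624) px
  c1 = (366.209055, 393.970549) px
  c2 = (346.890277, 247.190790) px
  c3 = (171.466612, 249.925203) px
Planar DLT: solve 8×8 A·h = b for H (H[2,2]=1):
  H  [+831.45871 -17.13690 +268.37377]
  H  [+48.64027 +548.71829 +321.60462]
  H  [+0.24387 -0.28426 +1.00000]
B = K⁻¹H; ‖b₁‖=0.945132, ‖b₂‖=0.945132; λ = 2/(‖b₁‖+‖b₂‖) = 1.058053, sign → tz>0 ⇒ λ=+1.058053
r₁ = λ·B[:,0] = (+0.96610,-0.00895,+0.25803); r₂ = λ·B[:,1] = (+0.08912,+0.94953,-0.30076)
r₃ = r₁×r₂ = (-0.24231,+0.31356,+0.91813); SVD([r₁ r₂ r₃]) → R = UVᵀ:
  R  [+0.96610 +0.08912 -0.24231]
  R  [-0.00895 +0.94953 +0.31356]
  R  [+0.25803 -0.30076 +0.91813]
t = (-0.04790, +0.15280, +1.05805) m
tr R = 2.833756; θ = arccos((tr R − 1)/2) = 0.410609 rad = 23.526°
axis k = ((R−Rᵀ)₃₂, (R−Rᵀ)₁₃, (R−Rᵀ)₂₁) / (2 sinθ) = (-0.769497, -0.626726, -0.122835)
rvec = θ·k = (-0.315962, -0.257339, -0.050437)

rvec=(-0.3160, -0.2573, -0.0504) tvec=(-0.0479, 0.1528, 1.0581)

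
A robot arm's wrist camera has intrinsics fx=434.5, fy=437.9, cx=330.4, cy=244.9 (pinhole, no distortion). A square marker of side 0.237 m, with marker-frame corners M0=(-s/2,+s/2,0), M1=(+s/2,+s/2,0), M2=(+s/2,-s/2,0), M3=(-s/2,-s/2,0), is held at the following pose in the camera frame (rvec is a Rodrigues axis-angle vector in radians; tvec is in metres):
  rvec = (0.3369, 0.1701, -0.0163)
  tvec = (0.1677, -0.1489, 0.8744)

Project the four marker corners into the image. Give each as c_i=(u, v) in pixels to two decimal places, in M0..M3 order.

Intrinsics K: fx=434.5, fy=437.9, cx=330.4, cy=244.9
Marker side s = 0.237 m; corners in marker frame (Z=0):
  M0 = (-0.1185, +0.1185, 0)
  M1 = (+0.1185, +0.1185, 0)
  M2 = (+0.1185, -0.1185, 0)
  M3 = (-0.1185, -0.1185, 0)
rvec = (0.3369, 0.1701, -0.0163), |rvec| = θ = 0.37776 rad = 21.644°
Rodrigues: sinθ=0.36884, 1−cosθ=0.07051; R = I + sinθ·[k]× + (1−cosθ)·[k]×²:
    [+0.98557 +0.04423 +0.16337]
    [+0.01240 +0.94379 -0.33031]
    [-0.16880 +0.32757 +0.92963]
t = (0.1677, -0.1489, 0.8744) m
M0: Pc = R·M0+t = (+0.05615, -0.03853, +0.93322); u = 434.5·(+0.05615)/0.93322 + 330.4 = 356.5434, v = 437.9·(-0.03853)/0.93322 + 244.9 = 226.8202
M1: Pc = R·M1+t = (+0.28973, -0.03559, +0.89322); u = 434.5·(+0.28973)/0.89322 + 330.4 = 471.3385, v = 437.9·(-0.03559)/0.89322 + 244.9 = 227.4512
M2: Pc = R·M2+t = (+0.27925, -0.25927, +0.81558); u = 434.5·(+0.27925)/0.81558 + 330.4 = 479.1699, v = 437.9·(-0.25927)/0.81558 + 244.9 = 105.6933
M3: Pc = R·M3+t = (+0.04567, -0.26221, +0.85558); u = 434.5·(+0.04567)/0.85558 + 330.4 = 353.5922, v = 437.9·(-0.26221)/0.85558 + 244.9 = 110.6982

c0=(356.54, 226.82) c1=(471.34, 227.45) c2=(479.17, 105.69) c3=(353.59, 110.70)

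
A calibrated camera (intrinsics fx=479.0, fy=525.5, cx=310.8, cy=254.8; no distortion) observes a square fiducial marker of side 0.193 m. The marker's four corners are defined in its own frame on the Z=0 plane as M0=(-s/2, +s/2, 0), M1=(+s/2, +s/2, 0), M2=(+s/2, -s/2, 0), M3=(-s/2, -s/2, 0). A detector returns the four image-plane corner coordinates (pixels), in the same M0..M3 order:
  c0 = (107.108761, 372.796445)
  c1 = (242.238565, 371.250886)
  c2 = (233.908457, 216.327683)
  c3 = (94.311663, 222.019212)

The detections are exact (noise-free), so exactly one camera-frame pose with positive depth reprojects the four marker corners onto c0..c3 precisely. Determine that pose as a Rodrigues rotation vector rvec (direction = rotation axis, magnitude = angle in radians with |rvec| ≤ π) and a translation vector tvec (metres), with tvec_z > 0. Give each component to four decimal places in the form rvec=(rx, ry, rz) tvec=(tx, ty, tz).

Intrinsics K: fx=479.0, fy=525.5, cx=310.8, cy=254.8
Marker side s = 0.193 m; corners in marker frame (Z=0):
  M0 = (-0.0965, +0.0965, 0)
  M1 = (+0.0965, +0.0965, 0)
  M2 = (+0.0965, -0.0965, 0)
  M3 = (-0.0965, -0.0965, 0)
Detected image corners:
  c0 = (107.108761, 372.796445) px
  c1 = (242.238565, 371.250886) px
  c2 = (233.908457, 216.327683) px
  c3 = (94.311663, 222.019212) px
Planar DLT: solve 8×8 A·h = b for H (H[2,2]=1):
  H  [+688.43830 +85.20318 +168.57969]
  H  [-58.85465 +844.73414 +296.94231]
  H  [-0.13630 +0.17898 +1.00000]
B = K⁻¹H; ‖b₁‖=1.532446, ‖b₂‖=1.532446; λ = 2/(‖b₁‖+‖b₂‖) = 0.652552, sign → tz>0 ⇒ λ=+0.652552
r₁ = λ·B[:,0] = (+0.99559,-0.02996,-0.08895); r₂ = λ·B[:,1] = (+0.04029,+0.99234,+0.11679)
r₃ = r₁×r₂ = (+0.08477,-0.11986,+0.98917); SVD([r₁ r₂ r₃]) → R = UVᵀ:
  R  [+0.99559 +0.04029 +0.08477]
  R  [-0.02996 +0.99234 -0.11986]
  R  [-0.08895 +0.11679 +0.98917]
t = (-0.19375, +0.05233, +0.65255) m
tr R = 2.977090; θ = arccos((tr R − 1)/2) = 0.151505 rad = 8.681°
axis k = ((R−Rᵀ)₃₂, (R−Rᵀ)₁₃, (R−Rᵀ)₂₁) / (2 sinθ) = (+0.784000, +0.575482, -0.232732)
rvec = θ·k = (+0.118780, +0.087188, -0.035260)

rvec=(0.1188, 0.0872, -0.0353) tvec=(-0.1937, 0.0523, 0.6526)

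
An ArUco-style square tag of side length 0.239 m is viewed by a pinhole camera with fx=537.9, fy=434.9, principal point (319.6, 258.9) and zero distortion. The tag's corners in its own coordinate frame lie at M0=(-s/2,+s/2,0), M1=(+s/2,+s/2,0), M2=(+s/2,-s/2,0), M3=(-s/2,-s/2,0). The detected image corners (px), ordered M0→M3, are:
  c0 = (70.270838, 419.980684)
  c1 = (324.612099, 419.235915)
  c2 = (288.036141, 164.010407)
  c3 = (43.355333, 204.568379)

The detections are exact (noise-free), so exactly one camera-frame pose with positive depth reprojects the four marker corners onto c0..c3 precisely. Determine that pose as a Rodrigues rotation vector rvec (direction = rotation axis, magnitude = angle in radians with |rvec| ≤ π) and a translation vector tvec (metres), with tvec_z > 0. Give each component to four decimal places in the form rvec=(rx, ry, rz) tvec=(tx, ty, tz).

Intrinsics K: fx=537.9, fy=434.9, cx=319.6, cy=258.9
Marker side s = 0.239 m; corners in marker frame (Z=0):
  M0 = (-0.1195, +0.1195, 0)
  M1 = (+0.1195, +0.1195, 0)
  M2 = (+0.1195, -0.1195, 0)
  M3 = (-0.1195, -0.1195, 0)
Detected image corners:
  c0 = (70.270838, 419.980684) px
  c1 = (324.612099, 419.235915) px
  c2 = (288.036141, 164.010407) px
  c3 = (43.355333, 204.568379) px
Planar DLT: solve 8×8 A·h = b for H (H[2,2]=1):
  H  [+914.14136 +118.18647 +170.78701]
  H  [-302.75030 +956.01032 +301.82984]
  H  [-0.71414 -0.07114 +1.00000]
B = K⁻¹H; ‖b₁‖=2.256964, ‖b₂‖=2.256964; λ = 2/(‖b₁‖+‖b₂‖) = 0.443073, sign → tz>0 ⇒ λ=+0.443073
r₁ = λ·B[:,0] = (+0.94099,-0.12007,-0.31642); r₂ = λ·B[:,1] = (+0.11608,+0.99274,-0.03152)
r₃ = r₁×r₂ = (+0.31791,-0.00707,+0.94810); SVD([r₁ r₂ r₃]) → R = UVᵀ:
  R  [+0.94099 +0.11608 +0.31791]
  R  [-0.12007 +0.99274 -0.00707]
  R  [-0.31642 -0.03152 +0.94810]
t = (-0.12258, +0.04374, +0.44307) m
tr R = 2.881826; θ = arccos((tr R − 1)/2) = 0.345480 rad = 19.795°
axis k = ((R−Rᵀ)₃₂, (R−Rᵀ)₁₃, (R−Rᵀ)₂₁) / (2 sinθ) = (-0.036096, +0.936551, -0.348668)
rvec = θ·k = (-0.012471, +0.323560, -0.120458)

rvec=(-0.0125, 0.3236, -0.1205) tvec=(-0.1226, 0.0437, 0.4431)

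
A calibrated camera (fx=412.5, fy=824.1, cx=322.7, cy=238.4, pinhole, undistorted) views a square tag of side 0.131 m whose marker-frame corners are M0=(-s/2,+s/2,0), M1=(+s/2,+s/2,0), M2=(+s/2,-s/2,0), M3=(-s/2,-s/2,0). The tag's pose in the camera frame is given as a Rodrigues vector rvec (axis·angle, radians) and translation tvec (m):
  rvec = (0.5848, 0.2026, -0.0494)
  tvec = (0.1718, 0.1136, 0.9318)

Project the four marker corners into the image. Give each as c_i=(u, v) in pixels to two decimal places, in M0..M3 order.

c0=(370.85, 379.11) c1=(427.64, 384.30) c2=(429.76, 294.17) c3=(368.45, 291.22)

Intrinsics K: fx=412.5, fy=824.1, cx=322.7, cy=238.4
Marker side s = 0.131 m; corners in marker frame (Z=0):
  M0 = (-0.0655, +0.0655, 0)
  M1 = (+0.0655, +0.0655, 0)
  M2 = (+0.0655, -0.0655, 0)
  M3 = (-0.0655, -0.0655, 0)
rvec = (0.5848, 0.2026, -0.0494), |rvec| = θ = 0.62087 rad = 35.573°
Rodrigues: sinθ=0.58174, 1−cosθ=0.18663; R = I + sinθ·[k]× + (1−cosθ)·[k]×²:
    [+0.97895 +0.10365 +0.17585]
    [+0.01107 +0.83325 -0.55279]
    [-0.20382 +0.54310 +0.81455]
t = (0.1718, 0.1136, 0.9318) m
M0: Pc = R·M0+t = (+0.11447, +0.16745, +0.98072); u = 412.5·(+0.11447)/0.98072 + 322.7 = 370.8462, v = 824.1·(+0.16745)/0.98072 + 238.4 = 379.1098
M1: Pc = R·M1+t = (+0.24271, +0.16890, +0.95402); u = 412.5·(+0.24271)/0.95402 + 322.7 = 427.6428, v = 824.1·(+0.16890)/0.95402 + 238.4 = 384.3011
M2: Pc = R·M2+t = (+0.22913, +0.05975, +0.88288); u = 412.5·(+0.22913)/0.88288 + 322.7 = 429.7557, v = 824.1·(+0.05975)/0.88288 + 238.4 = 294.1701
M3: Pc = R·M3+t = (+0.10089, +0.05830, +0.90958); u = 412.5·(+0.10089)/0.90958 + 322.7 = 368.4544, v = 824.1·(+0.05830)/0.90958 + 238.4 = 291.2186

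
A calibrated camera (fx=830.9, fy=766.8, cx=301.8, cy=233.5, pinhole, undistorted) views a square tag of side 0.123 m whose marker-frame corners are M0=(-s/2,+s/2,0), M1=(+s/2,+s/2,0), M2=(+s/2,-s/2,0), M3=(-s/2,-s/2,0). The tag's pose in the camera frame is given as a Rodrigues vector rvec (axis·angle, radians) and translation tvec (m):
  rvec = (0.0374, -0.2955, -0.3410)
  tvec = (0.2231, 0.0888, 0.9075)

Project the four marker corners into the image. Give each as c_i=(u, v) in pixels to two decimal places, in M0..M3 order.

Intrinsics K: fx=830.9, fy=766.8, cx=301.8, cy=233.5
Marker side s = 0.123 m; corners in marker frame (Z=0):
  M0 = (-0.0615, +0.0615, 0)
  M1 = (+0.0615, +0.0615, 0)
  M2 = (+0.0615, -0.0615, 0)
  M3 = (-0.0615, -0.0615, 0)
rvec = (0.0374, -0.2955, -0.3410), |rvec| = θ = 0.45277 rad = 25.942°
Rodrigues: sinθ=0.43746, 1−cosθ=0.10076; R = I + sinθ·[k]× + (1−cosθ)·[k]×²:
    [+0.89993 +0.32404 -0.29178]
    [-0.33490 +0.94216 +0.01339]
    [+0.27924 +0.08566 +0.95639]
t = (0.2231, 0.0888, 0.9075) m
M0: Pc = R·M0+t = (+0.18768, +0.16734, +0.89560); u = 830.9·(+0.18768)/0.89560 + 301.8 = 475.9251, v = 766.8·(+0.16734)/0.89560 + 233.5 = 376.7741
M1: Pc = R·M1+t = (+0.29837, +0.12615, +0.92994); u = 830.9·(+0.29837)/0.92994 + 301.8 = 568.3960, v = 766.8·(+0.12615)/0.92994 + 233.5 = 337.5163
M2: Pc = R·M2+t = (+0.25852, +0.01026, +0.91940); u = 830.9·(+0.25852)/0.91940 + 301.8 = 535.4316, v = 766.8·(+0.01026)/0.91940 + 233.5 = 242.0578
M3: Pc = R·M3+t = (+0.14783, +0.05145, +0.88506); u = 830.9·(+0.14783)/0.88506 + 301.8 = 440.5805, v = 766.8·(+0.05145)/0.88506 + 233.5 = 278.0786

c0=(475.93, 376.77) c1=(568.40, 337.52) c2=(535.43, 242.06) c3=(440.58, 278.08)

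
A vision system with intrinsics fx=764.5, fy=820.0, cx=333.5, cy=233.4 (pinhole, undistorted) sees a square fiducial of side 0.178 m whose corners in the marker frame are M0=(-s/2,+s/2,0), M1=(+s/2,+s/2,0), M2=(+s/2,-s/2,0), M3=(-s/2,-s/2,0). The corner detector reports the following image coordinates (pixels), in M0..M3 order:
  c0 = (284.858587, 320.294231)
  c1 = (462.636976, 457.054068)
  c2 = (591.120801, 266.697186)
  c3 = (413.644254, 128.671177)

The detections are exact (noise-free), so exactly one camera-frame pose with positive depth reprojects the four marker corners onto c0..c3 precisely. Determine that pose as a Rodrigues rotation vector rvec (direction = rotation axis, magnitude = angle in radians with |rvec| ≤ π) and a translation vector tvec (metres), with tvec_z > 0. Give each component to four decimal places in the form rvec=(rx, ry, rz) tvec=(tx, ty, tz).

Intrinsics K: fx=764.5, fy=820.0, cx=333.5, cy=233.4
Marker side s = 0.178 m; corners in marker frame (Z=0):
  M0 = (-0.0890, +0.0890, 0)
  M1 = (+0.0890, +0.0890, 0)
  M2 = (+0.0890, -0.0890, 0)
  M3 = (-0.0890, -0.0890, 0)
Detected image corners:
  c0 = (284.858587, 320.294231) px
  c1 = (462.636976, 457.054068) px
  c2 = (591.120801, 266.697186) px
  c3 = (413.644254, 128.671177) px
Planar DLT: solve 8×8 A·h = b for H (H[2,2]=1):
  H  [+1010.61312 -717.64613 +438.22882]
  H  [+780.36976 +1076.32704 +293.45386]
  H  [+0.02900 +0.01146 +1.00000]
B = K⁻¹H; ‖b₁‖=1.614024, ‖b₂‖=1.614024; λ = 2/(‖b₁‖+‖b₂‖) = 0.619569, sign → tz>0 ⇒ λ=+0.619569
r₁ = λ·B[:,0] = (+0.81119,+0.58451,+0.01797); r₂ = λ·B[:,1] = (-0.58469,+0.81122,+0.00710)
r₃ = r₁×r₂ = (-0.01043,-0.01626,+0.99981); SVD([r₁ r₂ r₃]) → R = UVᵀ:
  R  [+0.81119 -0.58469 -0.01043]
  R  [+0.58451 +0.81122 -0.01626]
  R  [+0.01797 +0.00710 +0.99981]
t = (+0.08487, +0.04538, +0.61957) m
tr R = 2.622223; θ = arccos((tr R − 1)/2) = 0.624747 rad = 35.795°
axis k = ((R−Rᵀ)₃₂, (R−Rᵀ)₁₃, (R−Rᵀ)₂₁) / (2 sinθ) = (+0.019972, -0.024276, +0.999506)
rvec = θ·k = (+0.012477, -0.015166, +0.624438)

rvec=(0.0125, -0.0152, 0.6244) tvec=(0.0849, 0.0454, 0.6196)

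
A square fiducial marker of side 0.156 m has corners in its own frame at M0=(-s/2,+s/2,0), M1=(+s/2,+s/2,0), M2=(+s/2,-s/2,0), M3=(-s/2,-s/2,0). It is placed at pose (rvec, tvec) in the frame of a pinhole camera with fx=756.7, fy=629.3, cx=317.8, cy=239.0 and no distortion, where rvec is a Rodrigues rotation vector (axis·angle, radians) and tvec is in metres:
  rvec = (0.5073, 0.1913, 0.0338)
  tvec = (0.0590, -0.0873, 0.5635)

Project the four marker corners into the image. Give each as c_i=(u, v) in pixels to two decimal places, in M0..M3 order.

Intrinsics K: fx=756.7, fy=629.3, cx=317.8, cy=239.0
Marker side s = 0.156 m; corners in marker frame (Z=0):
  M0 = (-0.0780, +0.0780, 0)
  M1 = (+0.0780, +0.0780, 0)
  M2 = (+0.0780, -0.0780, 0)
  M3 = (-0.0780, -0.0780, 0)
rvec = (0.5073, 0.1913, 0.0338), |rvec| = θ = 0.54322 rad = 31.124°
Rodrigues: sinθ=0.51690, 1−cosθ=0.14395; R = I + sinθ·[k]× + (1−cosθ)·[k]×²:
    [+0.98159 +0.01518 +0.19039]
    [+0.07950 +0.87390 -0.47956]
    [-0.17366 +0.48587 +0.85660]
t = (0.0590, -0.0873, 0.5635) m
M0: Pc = R·M0+t = (-0.01638, -0.02534, +0.61494); u = 756.7·(-0.01638)/0.61494 + 317.8 = 297.6441, v = 629.3·(-0.02534)/0.61494 + 239.0 = 213.0713
M1: Pc = R·M1+t = (+0.13675, -0.01293, +0.58785); u = 756.7·(+0.13675)/0.58785 + 317.8 = 493.8260, v = 629.3·(-0.01293)/0.58785 + 239.0 = 225.1535
M2: Pc = R·M2+t = (+0.13438, -0.14926, +0.51206); u = 756.7·(+0.13438)/0.51206 + 317.8 = 516.3824, v = 629.3·(-0.14926)/0.51206 + 239.0 = 55.5610
M3: Pc = R·M3+t = (-0.01875, -0.16167, +0.53915); u = 756.7·(-0.01875)/0.53915 + 317.8 = 291.4869, v = 629.3·(-0.16167)/0.53915 + 239.0 = 50.3022

c0=(297.64, 213.07) c1=(493.83, 225.15) c2=(516.38, 55.56) c3=(291.49, 50.30)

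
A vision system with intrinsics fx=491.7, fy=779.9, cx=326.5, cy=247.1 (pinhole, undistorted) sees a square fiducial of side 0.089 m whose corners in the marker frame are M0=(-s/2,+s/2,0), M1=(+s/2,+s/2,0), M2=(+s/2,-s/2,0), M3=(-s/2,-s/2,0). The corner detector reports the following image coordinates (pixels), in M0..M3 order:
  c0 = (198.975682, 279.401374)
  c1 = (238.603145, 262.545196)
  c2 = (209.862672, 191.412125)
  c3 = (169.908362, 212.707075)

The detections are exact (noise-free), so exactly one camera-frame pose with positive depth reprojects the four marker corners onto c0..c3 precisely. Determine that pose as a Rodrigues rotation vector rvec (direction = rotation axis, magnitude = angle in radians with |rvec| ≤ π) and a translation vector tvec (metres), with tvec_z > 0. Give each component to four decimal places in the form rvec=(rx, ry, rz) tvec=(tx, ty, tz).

Intrinsics K: fx=491.7, fy=779.9, cx=326.5, cy=247.1
Marker side s = 0.089 m; corners in marker frame (Z=0):
  M0 = (-0.0445, +0.0445, 0)
  M1 = (+0.0445, +0.0445, 0)
  M2 = (+0.0445, -0.0445, 0)
  M3 = (-0.0445, -0.0445, 0)
Detected image corners:
  c0 = (198.975682, 279.401374) px
  c1 = (238.603145, 262.545196) px
  c2 = (209.862672, 191.412125) px
  c3 = (169.908362, 212.707075) px
Planar DLT: solve 8×8 A·h = b for H (H[2,2]=1):
  H  [+328.26755 +429.94986 +204.15373]
  H  [-351.24549 +895.36282 +237.55212]
  H  [-0.58129 +0.51454 +1.00000]
B = K⁻¹H; ‖b₁‖=1.232414, ‖b₂‖=1.232414; λ = 2/(‖b₁‖+‖b₂‖) = 0.811415, sign → tz>0 ⇒ λ=+0.811415
r₁ = λ·B[:,0] = (+0.85491,-0.21600,-0.47167); r₂ = λ·B[:,1] = (+0.43228,+0.79926,+0.41750)
r₃ = r₁×r₂ = (+0.28681,-0.56082,+0.77667); SVD([r₁ r₂ r₃]) → R = UVᵀ:
  R  [+0.85491 +0.43228 +0.28681]
  R  [-0.21600 +0.79926 -0.56082]
  R  [-0.47167 +0.41750 +0.77667]
t = (-0.20190, -0.00993, +0.81142) m
tr R = 2.430849; θ = arccos((tr R − 1)/2) = 0.773565 rad = 44.322°
axis k = ((R−Rᵀ)₃₂, (R−Rᵀ)₁₃, (R−Rᵀ)₂₁) / (2 sinθ) = (+0.700115, +0.542782, -0.463925)
rvec = θ·k = (+0.541584, +0.419877, -0.358876)

rvec=(0.5416, 0.4199, -0.3589) tvec=(-0.2019, -0.0099, 0.8114)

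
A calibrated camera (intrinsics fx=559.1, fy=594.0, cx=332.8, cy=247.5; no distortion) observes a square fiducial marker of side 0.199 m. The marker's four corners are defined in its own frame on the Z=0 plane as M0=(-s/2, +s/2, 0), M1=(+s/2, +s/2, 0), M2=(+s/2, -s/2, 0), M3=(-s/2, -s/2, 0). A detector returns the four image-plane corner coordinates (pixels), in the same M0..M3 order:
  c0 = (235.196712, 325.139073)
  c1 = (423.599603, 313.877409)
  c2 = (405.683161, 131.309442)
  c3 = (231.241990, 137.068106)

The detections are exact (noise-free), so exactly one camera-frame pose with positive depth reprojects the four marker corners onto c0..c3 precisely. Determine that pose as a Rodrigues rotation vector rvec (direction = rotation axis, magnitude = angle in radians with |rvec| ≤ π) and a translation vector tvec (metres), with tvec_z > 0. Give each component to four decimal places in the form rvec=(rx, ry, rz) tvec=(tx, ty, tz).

Intrinsics K: fx=559.1, fy=594.0, cx=332.8, cy=247.5
Marker side s = 0.199 m; corners in marker frame (Z=0):
  M0 = (-0.0995, +0.0995, 0)
  M1 = (+0.0995, +0.0995, 0)
  M2 = (+0.0995, -0.0995, 0)
  M3 = (-0.0995, -0.0995, 0)
Detected image corners:
  c0 = (235.196712, 325.139073) px
  c1 = (423.599603, 313.877409) px
  c2 = (405.683161, 131.309442) px
  c3 = (231.241990, 137.068106) px
Planar DLT: solve 8×8 A·h = b for H (H[2,2]=1):
  H  [+952.75765 -72.41961 +324.89893]
  H  [-12.48240 +841.55395 +223.15473]
  H  [+0.13110 -0.39462 +1.00000]
B = K⁻¹H; ‖b₁‖=1.633085, ‖b₂‖=1.633085; λ = 2/(‖b₁‖+‖b₂‖) = 0.612338, sign → tz>0 ⇒ λ=+0.612338
r₁ = λ·B[:,0] = (+0.99570,-0.04632,+0.08028); r₂ = λ·B[:,1] = (+0.06452,+0.96822,-0.24164)
r₃ = r₁×r₂ = (-0.06653,+0.24578,+0.96704); SVD([r₁ r₂ r₃]) → R = UVᵀ:
  R  [+0.99570 +0.06452 -0.06653]
  R  [-0.04632 +0.96822 +0.24578]
  R  [+0.08028 -0.24164 +0.96704]
t = (-0.00865, -0.02510, +0.61234) m
tr R = 2.930954; θ = arccos((tr R − 1)/2) = 0.263529 rad = 15.099°
axis k = ((R−Rᵀ)₃₂, (R−Rᵀ)₁₃, (R−Rᵀ)₂₁) / (2 sinθ) = (-0.935591, -0.281795, -0.212746)
rvec = θ·k = (-0.246555, -0.074261, -0.056065)

rvec=(-0.2466, -0.0743, -0.0561) tvec=(-0.0087, -0.0251, 0.6123)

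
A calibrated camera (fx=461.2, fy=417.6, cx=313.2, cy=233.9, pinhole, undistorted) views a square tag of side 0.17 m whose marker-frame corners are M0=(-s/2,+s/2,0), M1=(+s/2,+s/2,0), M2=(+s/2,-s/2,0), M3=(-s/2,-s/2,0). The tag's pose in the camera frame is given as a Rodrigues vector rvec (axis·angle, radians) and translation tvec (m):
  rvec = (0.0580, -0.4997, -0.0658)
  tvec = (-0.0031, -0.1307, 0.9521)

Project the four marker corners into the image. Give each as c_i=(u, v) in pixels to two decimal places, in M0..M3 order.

c0=(276.32, 215.94) c1=(348.06, 211.91) c2=(344.61, 139.95) c3=(271.60, 137.60)

Intrinsics K: fx=461.2, fy=417.6, cx=313.2, cy=233.9
Marker side s = 0.17 m; corners in marker frame (Z=0):
  M0 = (-0.0850, +0.0850, 0)
  M1 = (+0.0850, +0.0850, 0)
  M2 = (+0.0850, -0.0850, 0)
  M3 = (-0.0850, -0.0850, 0)
rvec = (0.0580, -0.4997, -0.0658), |rvec| = θ = 0.50734 rad = 29.068°
Rodrigues: sinθ=0.48585, 1−cosθ=0.12596; R = I + sinθ·[k]× + (1−cosθ)·[k]×²:
    [+0.87569 +0.04883 -0.48041]
    [-0.07720 +0.99623 -0.03945]
    [+0.47667 +0.07163 +0.87616]
t = (-0.0031, -0.1307, 0.9521) m
M0: Pc = R·M0+t = (-0.07338, -0.03946, +0.91767); u = 461.2·(-0.07338)/0.91767 + 313.2 = 276.3196, v = 417.6·(-0.03946)/0.91767 + 233.9 = 215.9439
M1: Pc = R·M1+t = (+0.07548, -0.05258, +0.99871); u = 461.2·(+0.07548)/0.99871 + 313.2 = 348.0583, v = 417.6·(-0.05258)/0.99871 + 233.9 = 211.9134
M2: Pc = R·M2+t = (+0.06718, -0.22194, +0.98653); u = 461.2·(+0.06718)/0.98653 + 313.2 = 344.6078, v = 417.6·(-0.22194)/0.98653 + 233.9 = 139.9515
M3: Pc = R·M3+t = (-0.08168, -0.20882, +0.90549); u = 461.2·(-0.08168)/0.90549 + 313.2 = 271.5955, v = 417.6·(-0.20882)/0.90549 + 233.9 = 137.5962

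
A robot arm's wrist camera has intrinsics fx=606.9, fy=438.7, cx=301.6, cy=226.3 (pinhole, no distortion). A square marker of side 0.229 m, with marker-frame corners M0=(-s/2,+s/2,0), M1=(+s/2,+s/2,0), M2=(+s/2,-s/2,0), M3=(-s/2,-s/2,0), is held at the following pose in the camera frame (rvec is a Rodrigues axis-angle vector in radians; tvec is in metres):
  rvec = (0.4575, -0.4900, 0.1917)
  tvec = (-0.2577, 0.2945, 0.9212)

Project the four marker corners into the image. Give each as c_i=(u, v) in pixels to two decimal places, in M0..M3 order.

Intrinsics K: fx=606.9, fy=438.7, cx=301.6, cy=226.3
Marker side s = 0.229 m; corners in marker frame (Z=0):
  M0 = (-0.1145, +0.1145, 0)
  M1 = (+0.1145, +0.1145, 0)
  M2 = (+0.1145, -0.1145, 0)
  M3 = (-0.1145, -0.1145, 0)
rvec = (0.4575, -0.4900, 0.1917), |rvec| = θ = 0.69725 rad = 39.949°
Rodrigues: sinθ=0.64211, 1−cosθ=0.23339; R = I + sinθ·[k]× + (1−cosθ)·[k]×²:
    [+0.86709 -0.28416 -0.40915]
    [+0.06892 +0.88188 -0.46642]
    [+0.49335 +0.37623 +0.78425]
t = (-0.2577, 0.2945, 0.9212) m
M0: Pc = R·M0+t = (-0.38952, +0.38758, +0.90779); u = 606.9·(-0.38952)/0.90779 + 301.6 = 41.1884, v = 438.7·(+0.38758)/0.90779 + 226.3 = 413.6044
M1: Pc = R·M1+t = (-0.19095, +0.40337, +1.02077); u = 606.9·(-0.19095)/1.02077 + 301.6 = 188.0677, v = 438.7·(+0.40337)/1.02077 + 226.3 = 399.6567
M2: Pc = R·M2+t = (-0.12588, +0.20142, +0.93461); u = 606.9·(-0.12588)/0.93461 + 301.6 = 219.8575, v = 438.7·(+0.20142)/0.93461 + 226.3 = 320.8436
M3: Pc = R·M3+t = (-0.32445, +0.18563, +0.82163); u = 606.9·(-0.32445)/0.82163 + 301.6 = 61.9477, v = 438.7·(+0.18563)/0.82163 + 226.3 = 325.4166

c0=(41.19, 413.60) c1=(188.07, 399.66) c2=(219.86, 320.84) c3=(61.95, 325.42)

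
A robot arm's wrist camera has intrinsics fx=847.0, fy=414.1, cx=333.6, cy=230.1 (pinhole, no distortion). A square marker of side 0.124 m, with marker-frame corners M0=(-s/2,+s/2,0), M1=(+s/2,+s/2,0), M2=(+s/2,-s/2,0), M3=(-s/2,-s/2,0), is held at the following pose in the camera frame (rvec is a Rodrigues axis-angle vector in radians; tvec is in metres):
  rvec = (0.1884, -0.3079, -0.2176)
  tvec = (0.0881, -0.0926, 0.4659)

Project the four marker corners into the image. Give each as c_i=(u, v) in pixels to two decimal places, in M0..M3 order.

c0=(410.17, 213.73) c1=(601.54, 190.07) c2=(575.98, 82.95) c3=(370.81, 99.56)

Intrinsics K: fx=847.0, fy=414.1, cx=333.6, cy=230.1
Marker side s = 0.124 m; corners in marker frame (Z=0):
  M0 = (-0.0620, +0.0620, 0)
  M1 = (+0.0620, +0.0620, 0)
  M2 = (+0.0620, -0.0620, 0)
  M3 = (-0.0620, -0.0620, 0)
rvec = (0.1884, -0.3079, -0.2176), |rvec| = θ = 0.42148 rad = 24.149°
Rodrigues: sinθ=0.40911, 1−cosθ=0.08752; R = I + sinθ·[k]× + (1−cosθ)·[k]×²:
    [+0.92997 +0.18264 -0.31906]
    [-0.23979 +0.95919 -0.14986]
    [+0.27867 +0.21588 +0.93581]
t = (0.0881, -0.0926, 0.4659) m
M0: Pc = R·M0+t = (+0.04177, -0.01826, +0.46201); u = 847.0·(+0.04177)/0.46201 + 333.6 = 410.1687, v = 414.1·(-0.01826)/0.46201 + 230.1 = 213.7305
M1: Pc = R·M1+t = (+0.15708, -0.04800, +0.49656); u = 847.0·(+0.15708)/0.49656 + 333.6 = 601.5387, v = 414.1·(-0.04800)/0.49656 + 230.1 = 190.0733
M2: Pc = R·M2+t = (+0.13443, -0.16694, +0.46979); u = 847.0·(+0.13443)/0.46979 + 333.6 = 575.9751, v = 414.1·(-0.16694)/0.46979 + 230.1 = 82.9533
M3: Pc = R·M3+t = (+0.01912, -0.13720, +0.43524); u = 847.0·(+0.01912)/0.43524 + 333.6 = 370.8055, v = 414.1·(-0.13720)/0.43524 + 230.1 = 99.5610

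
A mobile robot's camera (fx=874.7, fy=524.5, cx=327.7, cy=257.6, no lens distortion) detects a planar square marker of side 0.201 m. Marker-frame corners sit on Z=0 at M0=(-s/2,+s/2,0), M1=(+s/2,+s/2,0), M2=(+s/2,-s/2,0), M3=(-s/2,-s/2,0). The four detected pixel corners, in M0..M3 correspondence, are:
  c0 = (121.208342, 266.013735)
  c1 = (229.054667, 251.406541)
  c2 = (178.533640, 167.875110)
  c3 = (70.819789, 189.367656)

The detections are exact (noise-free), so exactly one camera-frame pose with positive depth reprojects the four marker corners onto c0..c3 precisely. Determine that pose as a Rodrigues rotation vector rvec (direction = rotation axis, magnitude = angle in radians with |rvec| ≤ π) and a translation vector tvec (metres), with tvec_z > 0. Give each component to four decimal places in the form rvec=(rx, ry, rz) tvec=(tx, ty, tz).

rvec=(0.2959, 0.4737, -0.2600) tvec=(-0.2546, -0.0896, 1.2408)

Intrinsics K: fx=874.7, fy=524.5, cx=327.7, cy=257.6
Marker side s = 0.201 m; corners in marker frame (Z=0):
  M0 = (-0.1005, +0.1005, 0)
  M1 = (+0.1005, +0.1005, 0)
  M2 = (+0.1005, -0.1005, 0)
  M3 = (-0.1005, -0.1005, 0)
Detected image corners:
  c0 = (121.208342, 266.013735) px
  c1 = (229.054667, 251.406541) px
  c2 = (178.533640, 167.875110) px
  c3 = (70.819789, 189.367656) px
Planar DLT: solve 8×8 A·h = b for H (H[2,2]=1):
  H  [+478.04042 +277.32720 +148.24710]
  H  [-174.37243 +436.17823 +219.72445]
  H  [-0.38815 +0.17559 +1.00000]
B = K⁻¹H; ‖b₁‖=0.805944, ‖b₂‖=0.805944; λ = 2/(‖b₁‖+‖b₂‖) = 1.240781, sign → tz>0 ⇒ λ=+1.240781
r₁ = λ·B[:,0] = (+0.85854,-0.17597,-0.48160); r₂ = λ·B[:,1] = (+0.31177,+0.92484,+0.21786)
r₃ = r₁×r₂ = (+0.40707,-0.33720,+0.84888); SVD([r₁ r₂ r₃]) → R = UVᵀ:
  R  [+0.85854 +0.31177 +0.40707]
  R  [-0.17597 +0.92484 -0.33720]
  R  [-0.48160 +0.21786 +0.84888]
t = (-0.25456, -0.08960, +1.24078) m
tr R = 2.632259; θ = arccos((tr R − 1)/2) = 0.616115 rad = 35.301°
axis k = ((R−Rᵀ)₃₂, (R−Rᵀ)₁₃, (R−Rᵀ)₂₁) / (2 sinθ) = (+0.480266, +0.768924, -0.422019)
rvec = θ·k = (+0.295899, +0.473746, -0.260013)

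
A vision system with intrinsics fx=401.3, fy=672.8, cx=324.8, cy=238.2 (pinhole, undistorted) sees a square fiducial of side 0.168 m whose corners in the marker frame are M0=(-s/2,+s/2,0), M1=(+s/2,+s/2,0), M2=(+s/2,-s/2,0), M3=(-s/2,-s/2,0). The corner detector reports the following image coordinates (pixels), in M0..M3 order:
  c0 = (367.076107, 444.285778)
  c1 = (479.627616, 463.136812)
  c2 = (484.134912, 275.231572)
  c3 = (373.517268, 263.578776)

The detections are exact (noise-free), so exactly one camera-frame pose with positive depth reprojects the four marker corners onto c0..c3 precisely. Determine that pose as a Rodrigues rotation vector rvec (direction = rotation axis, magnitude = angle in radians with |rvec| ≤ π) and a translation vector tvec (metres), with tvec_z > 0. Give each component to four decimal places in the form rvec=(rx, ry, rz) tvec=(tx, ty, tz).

rvec=(-0.0752, 0.1362, 0.0634) tvec=(0.1545, 0.1125, 0.6185)

Intrinsics K: fx=401.3, fy=672.8, cx=324.8, cy=238.2
Marker side s = 0.168 m; corners in marker frame (Z=0):
  M0 = (-0.0840, +0.0840, 0)
  M1 = (+0.0840, +0.0840, 0)
  M2 = (+0.0840, -0.0840, 0)
  M3 = (-0.0840, -0.0840, 0)
Detected image corners:
  c0 = (367.076107, 444.285778) px
  c1 = (479.627616, 463.136812) px
  c2 = (484.134912, 275.231572) px
  c3 = (373.517268, 263.578776) px
Planar DLT: solve 8×8 A·h = b for H (H[2,2]=1):
  H  [+569.10677 -81.31017 +425.06995]
  H  [+9.94039 +1055.40432 +360.53212]
  H  [-0.22303 -0.11410 +1.00000]
B = K⁻¹H; ‖b₁‖=1.616877, ‖b₂‖=1.616877; λ = 2/(‖b₁‖+‖b₂‖) = 0.618476, sign → tz>0 ⇒ λ=+0.618476
r₁ = λ·B[:,0] = (+0.98874,+0.05797,-0.13794); r₂ = λ·B[:,1] = (-0.06820,+0.99517,-0.07057)
r₃ = r₁×r₂ = (+0.13318,+0.07918,+0.98792); SVD([r₁ r₂ r₃]) → R = UVᵀ:
  R  [+0.98874 -0.06820 +0.13318]
  R  [+0.05797 +0.99517 +0.07918]
  R  [-0.13794 -0.07057 +0.98792]
t = (+0.15453, +0.11245, +0.61848) m
tr R = 2.971838; θ = arccos((tr R − 1)/2) = 0.168012 rad = 9.626°
axis k = ((R−Rᵀ)₃₂, (R−Rᵀ)₁₃, (R−Rᵀ)₂₁) / (2 sinθ) = (-0.447762, +0.810670, +0.377257)
rvec = θ·k = (-0.075229, +0.136202, +0.063384)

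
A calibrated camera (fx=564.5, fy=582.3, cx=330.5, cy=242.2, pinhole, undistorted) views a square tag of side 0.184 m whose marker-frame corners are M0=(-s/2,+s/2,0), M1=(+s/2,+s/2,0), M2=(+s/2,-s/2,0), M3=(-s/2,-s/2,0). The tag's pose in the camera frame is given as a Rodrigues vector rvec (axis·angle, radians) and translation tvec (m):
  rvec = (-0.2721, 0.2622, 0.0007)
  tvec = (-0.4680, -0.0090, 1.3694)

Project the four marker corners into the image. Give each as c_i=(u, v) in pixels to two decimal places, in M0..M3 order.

Intrinsics K: fx=564.5, fy=582.3, cx=330.5, cy=242.2
Marker side s = 0.184 m; corners in marker frame (Z=0):
  M0 = (-0.0920, +0.0920, 0)
  M1 = (+0.0920, +0.0920, 0)
  M2 = (+0.0920, -0.0920, 0)
  M3 = (-0.0920, -0.0920, 0)
rvec = (-0.2721, 0.2622, 0.0007), |rvec| = θ = 0.37787 rad = 21.651°
Rodrigues: sinθ=0.36894, 1−cosθ=0.07055; R = I + sinθ·[k]× + (1−cosθ)·[k]×²:
    [+0.96603 -0.03593 +0.25591]
    [-0.03457 +0.96342 +0.26576]
    [-0.25610 -0.26558 +0.92945]
t = (-0.4680, -0.0090, 1.3694) m
M0: Pc = R·M0+t = (-0.56018, +0.08281, +1.36853); u = 564.5·(-0.56018)/1.36853 + 330.5 = 99.4326, v = 582.3·(+0.08281)/1.36853 + 242.2 = 277.4371
M1: Pc = R·M1+t = (-0.38243, +0.07645, +1.32141); u = 564.5·(-0.38243)/1.32141 + 330.5 = 167.1268, v = 582.3·(+0.07645)/1.32141 + 242.2 = 275.8910
M2: Pc = R·M2+t = (-0.37582, -0.10081, +1.37027); u = 564.5·(-0.37582)/1.37027 + 330.5 = 175.6768, v = 582.3·(-0.10081)/1.37027 + 242.2 = 199.3586
M3: Pc = R·M3+t = (-0.55357, -0.09445, +1.41739); u = 564.5·(-0.55357)/1.41739 + 330.5 = 110.0322, v = 582.3·(-0.09445)/1.41739 + 242.2 = 203.3958

c0=(99.43, 277.44) c1=(167.13, 275.89) c2=(175.68, 199.36) c3=(110.03, 203.40)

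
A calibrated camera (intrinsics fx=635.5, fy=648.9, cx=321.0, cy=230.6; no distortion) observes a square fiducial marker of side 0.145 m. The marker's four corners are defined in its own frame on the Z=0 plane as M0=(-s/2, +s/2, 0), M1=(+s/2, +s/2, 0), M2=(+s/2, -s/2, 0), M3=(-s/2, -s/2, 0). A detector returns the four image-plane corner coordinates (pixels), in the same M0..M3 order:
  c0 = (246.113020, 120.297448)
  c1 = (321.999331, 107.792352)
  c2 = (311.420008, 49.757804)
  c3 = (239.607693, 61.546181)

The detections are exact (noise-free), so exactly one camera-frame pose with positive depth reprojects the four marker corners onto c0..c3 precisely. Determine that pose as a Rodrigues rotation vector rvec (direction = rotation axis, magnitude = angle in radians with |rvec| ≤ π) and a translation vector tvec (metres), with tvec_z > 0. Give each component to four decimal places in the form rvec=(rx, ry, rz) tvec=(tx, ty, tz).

Intrinsics K: fx=635.5, fy=648.9, cx=321.0, cy=230.6
Marker side s = 0.145 m; corners in marker frame (Z=0):
  M0 = (-0.0725, +0.0725, 0)
  M1 = (+0.0725, +0.0725, 0)
  M2 = (+0.0725, -0.0725, 0)
  M3 = (-0.0725, -0.0725, 0)
Detected image corners:
  c0 = (246.113020, 120.297448) px
  c1 = (321.999331, 107.792352) px
  c2 = (311.420008, 49.757804) px
  c3 = (239.607693, 61.546181) px
Planar DLT: solve 8×8 A·h = b for H (H[2,2]=1):
  H  [+510.42207 -47.70228 +279.68140]
  H  [-83.24603 +370.37474 +84.03943]
  H  [+0.00538 -0.38108 +1.00000]
B = K⁻¹H; ‖b₁‖=0.811003, ‖b₂‖=0.811003; λ = 2/(‖b₁‖+‖b₂‖) = 1.233041, sign → tz>0 ⇒ λ=+1.233041
r₁ = λ·B[:,0] = (+0.98701,-0.16054,+0.00663); r₂ = λ·B[:,1] = (+0.14479,+0.87077,-0.46989)
r₃ = r₁×r₂ = (+0.06966,+0.46474,+0.88270); SVD([r₁ r₂ r₃]) → R = UVᵀ:
  R  [+0.98701 +0.14479 +0.06966]
  R  [-0.16054 +0.87077 +0.46474]
  R  [+0.00663 -0.46989 +0.88270]
t = (-0.08017, -0.27849, +1.23304) m
tr R = 2.740480; θ = arccos((tr R − 1)/2) = 0.515107 rad = 29.513°
axis k = ((R−Rᵀ)₃₂, (R−Rᵀ)₁₃, (R−Rᵀ)₂₁) / (2 sinθ) = (-0.948614, +0.063974, -0.309901)
rvec = θ·k = (-0.488638, +0.032954, -0.159632)

rvec=(-0.4886, 0.0330, -0.1596) tvec=(-0.0802, -0.2785, 1.2330)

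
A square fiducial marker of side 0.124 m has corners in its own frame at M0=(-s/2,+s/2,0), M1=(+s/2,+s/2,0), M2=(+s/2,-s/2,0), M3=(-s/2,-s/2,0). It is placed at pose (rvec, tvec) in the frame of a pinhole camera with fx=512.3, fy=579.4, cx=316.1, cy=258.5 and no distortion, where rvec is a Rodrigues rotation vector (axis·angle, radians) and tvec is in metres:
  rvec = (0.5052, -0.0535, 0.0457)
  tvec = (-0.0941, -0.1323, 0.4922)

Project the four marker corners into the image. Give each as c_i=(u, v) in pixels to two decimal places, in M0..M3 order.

Intrinsics K: fx=512.3, fy=579.4, cx=316.1, cy=258.5
Marker side s = 0.124 m; corners in marker frame (Z=0):
  M0 = (-0.0620, +0.0620, 0)
  M1 = (+0.0620, +0.0620, 0)
  M2 = (+0.0620, -0.0620, 0)
  M3 = (-0.0620, -0.0620, 0)
rvec = (0.5052, -0.0535, 0.0457), |rvec| = θ = 0.51008 rad = 29.225°
Rodrigues: sinθ=0.48824, 1−cosθ=0.12729; R = I + sinθ·[k]× + (1−cosθ)·[k]×²:
    [+0.99758 -0.05697 -0.03991]
    [+0.03052 +0.87411 -0.48477]
    [+0.06251 +0.48238 +0.87373]
t = (-0.0941, -0.1323, 0.4922) m
M0: Pc = R·M0+t = (-0.15948, -0.08000, +0.51823); u = 512.3·(-0.15948)/0.51823 + 316.1 = 158.4438, v = 579.4·(-0.08000)/0.51823 + 258.5 = 169.0602
M1: Pc = R·M1+t = (-0.03578, -0.07621, +0.52598); u = 512.3·(-0.03578)/0.52598 + 316.1 = 281.2487, v = 579.4·(-0.07621)/0.52598 + 258.5 = 174.5470
M2: Pc = R·M2+t = (-0.02872, -0.18460, +0.46617); u = 512.3·(-0.02872)/0.46617 + 316.1 = 284.5398, v = 579.4·(-0.18460)/0.46617 + 258.5 = 29.0576
M3: Pc = R·M3+t = (-0.15242, -0.18839, +0.45842); u = 512.3·(-0.15242)/0.45842 + 316.1 = 145.7668, v = 579.4·(-0.18839)/0.45842 + 258.5 = 20.3950

c0=(158.44, 169.06) c1=(281.25, 174.55) c2=(284.54, 29.06) c3=(145.77, 20.40)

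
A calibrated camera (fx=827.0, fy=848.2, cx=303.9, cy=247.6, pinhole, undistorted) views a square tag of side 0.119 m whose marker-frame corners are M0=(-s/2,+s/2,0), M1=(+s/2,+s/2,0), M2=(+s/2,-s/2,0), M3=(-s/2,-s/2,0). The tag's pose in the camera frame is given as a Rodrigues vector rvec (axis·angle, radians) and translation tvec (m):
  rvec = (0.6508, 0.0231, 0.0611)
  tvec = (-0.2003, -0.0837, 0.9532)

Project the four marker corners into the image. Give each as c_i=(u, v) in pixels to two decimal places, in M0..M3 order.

Intrinsics K: fx=827.0, fy=848.2, cx=303.9, cy=247.6
Marker side s = 0.119 m; corners in marker frame (Z=0):
  M0 = (-0.0595, +0.0595, 0)
  M1 = (+0.0595, +0.0595, 0)
  M2 = (+0.0595, -0.0595, 0)
  M3 = (-0.0595, -0.0595, 0)
rvec = (0.6508, 0.0231, 0.0611), |rvec| = θ = 0.65407 rad = 37.475°
Rodrigues: sinθ=0.60842, 1−cosθ=0.20639; R = I + sinθ·[k]× + (1−cosθ)·[k]×²:
    [+0.99794 -0.04958 +0.04067]
    [+0.06409 +0.79387 -0.60470]
    [-0.00230 +0.60606 +0.79542]
t = (-0.2003, -0.0837, 0.9532) m
M0: Pc = R·M0+t = (-0.26263, -0.04028, +0.98940); u = 827.0·(-0.26263)/0.98940 + 303.9 = 84.3795, v = 848.2·(-0.04028)/0.98940 + 247.6 = 213.0702
M1: Pc = R·M1+t = (-0.14387, -0.03265, +0.98912); u = 827.0·(-0.14387)/0.98912 + 303.9 = 183.6089, v = 848.2·(-0.03265)/0.98912 + 247.6 = 219.6006
M2: Pc = R·M2+t = (-0.13797, -0.12712, +0.91700); u = 827.0·(-0.13797)/0.91700 + 303.9 = 179.4695, v = 848.2·(-0.12712)/0.91700 + 247.6 = 130.0158
M3: Pc = R·M3+t = (-0.25673, -0.13475, +0.91728); u = 827.0·(-0.25673)/0.91728 + 303.9 = 72.4393, v = 848.2·(-0.13475)/0.91728 + 247.6 = 122.9988

c0=(84.38, 213.07) c1=(183.61, 219.60) c2=(179.47, 130.02) c3=(72.44, 123.00)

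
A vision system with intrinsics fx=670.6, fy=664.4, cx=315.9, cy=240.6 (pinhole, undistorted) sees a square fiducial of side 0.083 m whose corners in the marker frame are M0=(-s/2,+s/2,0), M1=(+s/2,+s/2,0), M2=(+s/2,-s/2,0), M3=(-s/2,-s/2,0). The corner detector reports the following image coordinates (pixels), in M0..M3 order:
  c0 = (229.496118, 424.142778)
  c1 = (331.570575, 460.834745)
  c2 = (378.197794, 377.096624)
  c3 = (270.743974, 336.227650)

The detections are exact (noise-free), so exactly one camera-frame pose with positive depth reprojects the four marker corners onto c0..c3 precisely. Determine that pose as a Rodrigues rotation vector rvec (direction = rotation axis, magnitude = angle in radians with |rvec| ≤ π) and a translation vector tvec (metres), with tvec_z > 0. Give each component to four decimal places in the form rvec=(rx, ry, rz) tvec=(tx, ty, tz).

Intrinsics K: fx=670.6, fy=664.4, cx=315.9, cy=240.6
Marker side s = 0.083 m; corners in marker frame (Z=0):
  M0 = (-0.0415, +0.0415, 0)
  M1 = (+0.0415, +0.0415, 0)
  M2 = (+0.0415, -0.0415, 0)
  M3 = (-0.0415, -0.0415, 0)
Detected image corners:
  c0 = (229.496118, 424.142778) px
  c1 = (331.570575, 460.834745) px
  c2 = (378.197794, 377.096624) px
  c3 = (270.743974, 336.227650) px
Planar DLT: solve 8×8 A·h = b for H (H[2,2]=1):
  H  [+1339.27077 -309.84875 +302.40021]
  H  [+569.54513 +1324.20774 +401.07742]
  H  [+0.25795 +0.72682 +1.00000]
B = K⁻¹H; ‖b₁‖=2.041538, ‖b₂‖=2.041538; λ = 2/(‖b₁‖+‖b₂‖) = 0.489827, sign → tz>0 ⇒ λ=+0.489827
r₁ = λ·B[:,0] = (+0.91872,+0.37414,+0.12635); r₂ = λ·B[:,1] = (-0.39403,+0.84734,+0.35602)
r₃ = r₁×r₂ = (+0.02614,-0.37687,+0.92590); SVD([r₁ r₂ r₃]) → R = UVᵀ:
  R  [+0.91872 -0.39403 +0.02614]
  R  [+0.37414 +0.84734 -0.37687]
  R  [+0.12635 +0.35602 +0.92590]
t = (-0.00986, +0.11831, +0.48983) m
tr R = 2.691965; θ = arccos((tr R − 1)/2) = 0.562391 rad = 32.223°
axis k = ((R−Rᵀ)₃₂, (R−Rᵀ)₁₃, (R−Rᵀ)₂₁) / (2 sinθ) = (+0.687239, -0.093969, +0.720328)
rvec = θ·k = (+0.386497, -0.052847, +0.405106)

rvec=(0.3865, -0.0528, 0.4051) tvec=(-0.0099, 0.1183, 0.4898)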